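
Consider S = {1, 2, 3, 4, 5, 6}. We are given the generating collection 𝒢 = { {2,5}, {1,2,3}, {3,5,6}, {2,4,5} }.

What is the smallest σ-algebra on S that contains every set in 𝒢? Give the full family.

Initial family (6 sets): { {}, {2,5}, {1,2,3}, {2,4,5}, {3,5,6}, S }.
Iteration 1. New:
  {1,2,4}  = ᶜ of {3,5,6}
  {1,3,6}  = ᶜ of {2,4,5}
  {4,5,6}  = ᶜ of {1,2,3}
  {1,2,3,5}  = {2,5} ∪ {1,2,3}
  {1,3,4,6}  = ᶜ of {2,5}
  {2,3,5,6}  = {2,5} ∪ {3,5,6}
  {1,2,3,4,5}  = {1,2,3} ∪ {2,4,5}
  {1,2,3,5,6}  = {1,2,3} ∪ {3,5,6}
  {2,3,4,5,6}  = {3,5,6} ∪ {2,4,5}
Iteration 2 adds 14:
  {1}  = ᶜ of {2,3,4,5,6}
  {4}  = ᶜ of {1,2,3,5,6}
  {6}  = ᶜ of {1,2,3,4,5}
  {1,4}  = ᶜ of {2,3,5,6}
  {4,6}  = ᶜ of {1,2,3,5}
  {1,2,3,4}  = {1,2,3} ∪ {1,2,4}
  {1,2,3,6}  = {1,2,3} ∪ {1,3,6}
  {1,2,4,5}  = {2,5} ∪ {1,2,4}
  {1,3,5,6}  = {1,3,6} ∪ {3,5,6}
  {2,4,5,6}  = {2,5} ∪ {4,5,6}
  {3,4,5,6}  = {3,5,6} ∪ {4,5,6}
  {1,2,3,4,6}  = {1,2,3} ∪ {1,3,4,6}
  {1,2,4,5,6}  = {1,2,4} ∪ {4,5,6}
  {1,3,4,5,6}  = {1,3,6} ∪ {4,5,6}
Iteration 3: 15 new —
  {2}  = ᶜ of {1,3,4,5,6}
  {3}  = ᶜ of {1,2,4,5,6}
  {5}  = ᶜ of {1,2,3,4,6}
  {1,2}  = ᶜ of {3,4,5,6}
  {1,3}  = ᶜ of {2,4,5,6}
  {1,6}  = {6} ∪ {1}
  {2,4}  = ᶜ of {1,3,5,6}
  {3,6}  = ᶜ of {1,2,4,5}
  {4,5}  = ᶜ of {1,2,3,6}
  {5,6}  = ᶜ of {1,2,3,4}
  {1,2,5}  = {2,5} ∪ {1}
  {1,4,6}  = {1,4} ∪ {4,6}
  {2,5,6}  = {2,5} ∪ {6}
  {1,2,4,6}  = {4,6} ∪ {1,2,4}
  {1,4,5,6}  = {1,4} ∪ {4,5,6}
Iteration 4 (20 new):
  {1,5}  = {1} ∪ {5}
  {2,3}  = ᶜ of {1,4,5,6}
  {2,6}  = {2} ∪ {6}
  {3,4}  = {3} ∪ {4}
  {3,5}  = ᶜ of {1,2,4,6}
  {1,2,6}  = {1,6} ∪ {2}
  {1,3,4}  = ᶜ of {2,5,6}
  {1,3,5}  = {1,3} ∪ {5}
  {1,4,5}  = {4,5} ∪ {1}
  {1,5,6}  = {1,6} ∪ {5,6}
  {2,3,4}  = {3} ∪ {2,4}
  {2,3,5}  = ᶜ of {1,4,6}
  {2,3,6}  = {2} ∪ {3,6}
  {2,4,6}  = {2} ∪ {4,6}
  {3,4,5}  = {4,5} ∪ {3}
  {3,4,6}  = ᶜ of {1,2,5}
  {1,2,5,6}  = {1,6} ∪ {1,2,5}
  {1,3,4,5}  = {4,5} ∪ {1,3}
  {2,3,4,5}  = ᶜ of {1,6}
  {2,3,4,6}  = {3,6} ∪ {2,4}
After Iteration 5 the family is unchanged; done.

σ(𝒢) = { {}, {1}, {2}, {3}, {4}, {5}, {6}, {1,2}, {1,3}, {1,4}, {1,5}, {1,6}, {2,3}, {2,4}, {2,5}, {2,6}, {3,4}, {3,5}, {3,6}, {4,5}, {4,6}, {5,6}, {1,2,3}, {1,2,4}, {1,2,5}, {1,2,6}, {1,3,4}, {1,3,5}, {1,3,6}, {1,4,5}, {1,4,6}, {1,5,6}, {2,3,4}, {2,3,5}, {2,3,6}, {2,4,5}, {2,4,6}, {2,5,6}, {3,4,5}, {3,4,6}, {3,5,6}, {4,5,6}, {1,2,3,4}, {1,2,3,5}, {1,2,3,6}, {1,2,4,5}, {1,2,4,6}, {1,2,5,6}, {1,3,4,5}, {1,3,4,6}, {1,3,5,6}, {1,4,5,6}, {2,3,4,5}, {2,3,4,6}, {2,3,5,6}, {2,4,5,6}, {3,4,5,6}, {1,2,3,4,5}, {1,2,3,4,6}, {1,2,3,5,6}, {1,2,4,5,6}, {1,3,4,5,6}, {2,3,4,5,6}, S }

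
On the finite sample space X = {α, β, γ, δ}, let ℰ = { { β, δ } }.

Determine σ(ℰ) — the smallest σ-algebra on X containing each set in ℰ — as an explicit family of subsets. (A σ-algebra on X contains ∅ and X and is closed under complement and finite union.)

Seed the family with ℰ together with ∅ and X: { {}, { β, δ }, X }.
Iteration 1 adds 1:
  { α, γ }  = { β, δ }ᶜ
  [4 total]
Iteration 2: closed — nothing new.

Hence σ(ℰ) has 4 members: { {}, { α, γ }, { β, δ }, X }.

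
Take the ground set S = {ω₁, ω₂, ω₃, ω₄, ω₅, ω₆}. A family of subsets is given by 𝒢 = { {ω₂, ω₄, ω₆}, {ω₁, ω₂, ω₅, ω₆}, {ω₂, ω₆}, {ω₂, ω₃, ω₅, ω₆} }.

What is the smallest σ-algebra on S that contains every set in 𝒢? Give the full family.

Take S₀ = 𝒢 ∪ {∅, S} = { {}, {ω₂, ω₆}, {ω₂, ω₄, ω₆}, {ω₁, ω₂, ω₅, ω₆}, {ω₂, ω₃, ω₅, ω₆}, S }.
Pass 1. New:
  {ω₁, ω₄}  = S∖{ω₂, ω₃, ω₅, ω₆}
  {ω₃, ω₄}  = S∖{ω₁, ω₂, ω₅, ω₆}
  {ω₁, ω₃, ω₅}  = S∖{ω₂, ω₄, ω₆}
  {ω₁, ω₃, ω₄, ω₅}  = S∖{ω₂, ω₆}
  {ω₁, ω₂, ω₃, ω₅, ω₆}  = {ω₂, ω₃, ω₅, ω₆} ∪ {ω₁, ω₂, ω₅, ω₆}
  {ω₁, ω₂, ω₄, ω₅, ω₆}  = {ω₂, ω₄, ω₆} ∪ {ω₁, ω₂, ω₅, ω₆}
  {ω₂, ω₃, ω₄, ω₅, ω₆}  = {ω₂, ω₄, ω₆} ∪ {ω₂, ω₃, ω₅, ω₆}
Pass 2 (6 new):
  {ω₁}  = S∖{ω₂, ω₃, ω₄, ω₅, ω₆}
  {ω₃}  = S∖{ω₁, ω₂, ω₄, ω₅, ω₆}
  {ω₄}  = S∖{ω₁, ω₂, ω₃, ω₅, ω₆}
  {ω₁, ω₃, ω₄}  = {ω₃, ω₄} ∪ {ω₁, ω₄}
  {ω₁, ω₂, ω₄, ω₆}  = {ω₂, ω₄, ω₆} ∪ {ω₁, ω₄}
  {ω₂, ω₃, ω₄, ω₆}  = {ω₂, ω₄, ω₆} ∪ {ω₃, ω₄}
Pass 3 adds 7:
  {ω₁, ω₃}  = {ω₃} ∪ {ω₁}
  {ω₁, ω₅}  = S∖{ω₂, ω₃, ω₄, ω₆}
  {ω₃, ω₅}  = S∖{ω₁, ω₂, ω₄, ω₆}
  {ω₁, ω₂, ω₆}  = {ω₂, ω₆} ∪ {ω₁}
  {ω₂, ω₃, ω₆}  = {ω₂, ω₆} ∪ {ω₃}
  {ω₂, ω₅, ω₆}  = S∖{ω₁, ω₃, ω₄}
  {ω₁, ω₂, ω₃, ω₄, ω₆}  = {ω₂, ω₄, ω₆} ∪ {ω₁, ω₃, ω₄}
Pass 4. New:
  {ω₅}  = S∖{ω₁, ω₂, ω₃, ω₄, ω₆}
  {ω₁, ω₄, ω₅}  = S∖{ω₂, ω₃, ω₆}
  {ω₃, ω₄, ω₅}  = S∖{ω₁, ω₂, ω₆}
  {ω₁, ω₂, ω₃, ω₆}  = {ω₁} ∪ {ω₂, ω₃, ω₆}
  {ω₂, ω₄, ω₅, ω₆}  = S∖{ω₁, ω₃}
Pass 5 (1 new):
  {ω₄, ω₅}  = S∖{ω₁, ω₂, ω₃, ω₆}
After Pass 6 the family is unchanged; done.

σ(𝒢) = { {}, {ω₁}, {ω₃}, {ω₄}, {ω₅}, {ω₁, ω₃}, {ω₁, ω₄}, {ω₁, ω₅}, {ω₂, ω₆}, {ω₃, ω₄}, {ω₃, ω₅}, {ω₄, ω₅}, {ω₁, ω₂, ω₆}, {ω₁, ω₃, ω₄}, {ω₁, ω₃, ω₅}, {ω₁, ω₄, ω₅}, {ω₂, ω₃, ω₆}, {ω₂, ω₄, ω₆}, {ω₂, ω₅, ω₆}, {ω₃, ω₄, ω₅}, {ω₁, ω₂, ω₃, ω₆}, {ω₁, ω₂, ω₄, ω₆}, {ω₁, ω₂, ω₅, ω₆}, {ω₁, ω₃, ω₄, ω₅}, {ω₂, ω₃, ω₄, ω₆}, {ω₂, ω₃, ω₅, ω₆}, {ω₂, ω₄, ω₅, ω₆}, {ω₁, ω₂, ω₃, ω₄, ω₆}, {ω₁, ω₂, ω₃, ω₅, ω₆}, {ω₁, ω₂, ω₄, ω₅, ω₆}, {ω₂, ω₃, ω₄, ω₅, ω₆}, S }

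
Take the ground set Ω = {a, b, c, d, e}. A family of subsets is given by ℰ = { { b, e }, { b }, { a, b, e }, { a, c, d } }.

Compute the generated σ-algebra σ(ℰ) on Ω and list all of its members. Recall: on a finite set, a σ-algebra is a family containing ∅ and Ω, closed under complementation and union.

Answer: σ(ℰ) = { {}, { a }, { b }, { e }, { a, b }, { a, e }, { b, e }, { c, d }, { a, b, e }, { a, c, d }, { b, c, d }, { c, d, e }, { a, b, c, d }, { a, c, d, e }, { b, c, d, e }, Ω }

Trace:
Initial family (6 sets): { {}, { b }, { b, e }, { a, b, e }, { a, c, d }, Ω }.
Iteration 1: 3 new —
  { c, d }  = ᶜ of { a, b, e }
  { a, b, c, d }  = { a, c, d } ∪ { b }
  { a, c, d, e }  = ᶜ of { b }
Iteration 2 adds 3:
  { e }  = ᶜ of { a, b, c, d }
  { b, c, d }  = { c, d } ∪ { b }
  { b, c, d, e }  = { b, e } ∪ { c, d }
Iteration 3: +3 →
  { a }  = ᶜ of { b, c, d, e }
  { a, e }  = ᶜ of { b, c, d }
  { c, d, e }  = { c, d } ∪ { e }
Iteration 4 (1 new):
  { a, b }  = ᶜ of { c, d, e }
Iteration 5 adds nothing — fixpoint reached.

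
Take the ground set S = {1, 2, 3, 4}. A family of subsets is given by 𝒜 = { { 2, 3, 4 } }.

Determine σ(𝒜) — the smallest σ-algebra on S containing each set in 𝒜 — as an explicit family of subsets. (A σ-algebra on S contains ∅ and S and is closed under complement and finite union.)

|σ(𝒜)| = 4.  σ(𝒜) = { {}, { 1 }, { 2, 3, 4 }, S }

Derivation:
Initial family (3 sets): { {}, { 2, 3, 4 }, S }.
Step 1. New:
  { 1 }  = ᶜ of { 2, 3, 4 }
  |family| = 4
Step 2 adds nothing — fixpoint reached.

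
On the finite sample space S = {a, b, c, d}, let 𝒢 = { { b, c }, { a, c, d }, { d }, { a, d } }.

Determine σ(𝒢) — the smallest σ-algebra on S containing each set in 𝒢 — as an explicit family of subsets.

Initial family (6 sets): { {}, { d }, { a, d }, { b, c }, { a, c, d }, S }.
Round 1. New:
  { b }  = S∖{ a, c, d }
  { a, b, c }  = S∖{ d }
  { b, c, d }  = { b, c } ∪ { d }
  (now 9)
Round 2. New:
  { a }  = S∖{ b, c, d }
  { b, d }  = { b } ∪ { d }
  { a, b, d }  = { b } ∪ { a, d }
  (now 12)
Round 3 (3 new):
  { c }  = S∖{ a, b, d }
  { a, b }  = { b } ∪ { a }
  { a, c }  = S∖{ b, d }
  (now 15)
Round 4: 1 new —
  { c, d }  = S∖{ a, b }
  (now 16)
Round 5: stable.

Therefore σ(𝒢) = { {}, { a }, { b }, { c }, { d }, { a, b }, { a, c }, { a, d }, { b, c }, { b, d }, { c, d }, { a, b, c }, { a, b, d }, { a, c, d }, { b, c, d }, S } (|σ(𝒢)| = 16).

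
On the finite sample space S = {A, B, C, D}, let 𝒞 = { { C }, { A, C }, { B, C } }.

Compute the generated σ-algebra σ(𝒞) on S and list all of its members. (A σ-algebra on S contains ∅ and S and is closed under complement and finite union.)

Start: 𝒞 ∪ {∅, S} = { {  }, { C }, { A, C }, { B, C }, S }.
Round 1 adds 4:
  { A, D }  = complement { B, C }
  { B, D }  = complement { A, C }
  { A, B, C }  = { B, C } ∪ { A, C }
  { A, B, D }  = complement { C }
  — 9 sets.
Round 2 (3 new):
  { D }  = complement { A, B, C }
  { A, C, D }  = { C } ∪ { A, D }
  { B, C, D }  = { C } ∪ { B, D }
  — 12 sets.
Round 3: +3 →
  { A }  = complement { B, C, D }
  { B }  = complement { A, C, D }
  { C, D }  = { C } ∪ { D }
  — 15 sets.
Round 4: +1 →
  { A, B }  = complement { C, D }
  — 16 sets.
Round 5: no new sets; the family is a σ-algebra.

Therefore σ(𝒞) = { {  }, { A }, { B }, { C }, { D }, { A, B }, { A, C }, { A, D }, { B, C }, { B, D }, { C, D }, { A, B, C }, { A, B, D }, { A, C, D }, { B, C, D }, S } (|σ(𝒞)| = 16).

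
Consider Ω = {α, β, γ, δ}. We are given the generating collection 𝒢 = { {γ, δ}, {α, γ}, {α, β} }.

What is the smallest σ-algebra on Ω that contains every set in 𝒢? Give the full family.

Initial family (5 sets): { {}, {α, β}, {α, γ}, {γ, δ}, Ω }.
Iteration 1: 3 new —
  {β, δ}  = {α, γ}ᶜ
  {α, β, γ}  = {α, β} ∪ {α, γ}
  {α, γ, δ}  = {γ, δ} ∪ {α, γ}
  [8 total]
Iteration 2 adds 4:
  {β}  = {α, γ, δ}ᶜ
  {δ}  = {α, β, γ}ᶜ
  {α, β, δ}  = {α, β} ∪ {β, δ}
  {β, γ, δ}  = {γ, δ} ∪ {β, δ}
  [12 total]
Iteration 3. New:
  {α}  = {β, γ, δ}ᶜ
  {γ}  = {α, β, δ}ᶜ
  [14 total]
Iteration 4: 2 new —
  {α, δ}  = {δ} ∪ {α}
  {β, γ}  = {γ} ∪ {β}
  [16 total]
Iteration 5: already closed under ᶜ and ∪.

σ(𝒢) = { {}, {α}, {β}, {γ}, {δ}, {α, β}, {α, γ}, {α, δ}, {β, γ}, {β, δ}, {γ, δ}, {α, β, γ}, {α, β, δ}, {α, γ, δ}, {β, γ, δ}, Ω }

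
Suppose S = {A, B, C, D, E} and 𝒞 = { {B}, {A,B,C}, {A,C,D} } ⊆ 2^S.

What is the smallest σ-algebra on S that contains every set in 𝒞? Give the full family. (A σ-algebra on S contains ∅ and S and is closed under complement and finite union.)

Answer: σ(𝒞) = { ∅, {B}, {D}, {E}, {A,C}, {B,D}, {B,E}, {D,E}, {A,B,C}, {A,C,D}, {A,C,E}, {B,D,E}, {A,B,C,D}, {A,B,C,E}, {A,C,D,E}, S }

Working:
Take S₀ = 𝒞 ∪ {∅, S} = { ∅, {B}, {A,B,C}, {A,C,D}, S }.
Round 1 (4 new):
  {B,E}  = S∖{A,C,D}
  {D,E}  = S∖{A,B,C}
  {A,B,C,D}  = {A,C,D} ∪ {A,B,C}
  {A,C,D,E}  = S∖{B}
Round 2 (3 new):
  {E}  = S∖{A,B,C,D}
  {B,D,E}  = {B,E} ∪ {D,E}
  {A,B,C,E}  = {B,E} ∪ {A,B,C}
Round 3: 2 new —
  {D}  = S∖{A,B,C,E}
  {A,C}  = S∖{B,D,E}
Round 4 (2 new):
  {B,D}  = {D} ∪ {B}
  {A,C,E}  = {A,C} ∪ {E}
Round 5: closed — nothing new.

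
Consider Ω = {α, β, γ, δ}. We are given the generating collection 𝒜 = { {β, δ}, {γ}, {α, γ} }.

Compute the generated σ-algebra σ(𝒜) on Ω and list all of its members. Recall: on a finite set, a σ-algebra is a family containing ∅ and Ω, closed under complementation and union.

Initial family (5 sets): { {}, {γ}, {α, γ}, {β, δ}, Ω }.
Round 1 adds 2:
  {α, β, δ}  = complement {γ}
  {β, γ, δ}  = {γ} ∪ {β, δ}
  (now 7)
Round 2 adds 1:
  {α}  = complement {β, γ, δ}
  (now 8)
Round 3: already closed under ᶜ and ∪.

|σ(𝒜)| = 8.  σ(𝒜) = { {}, {α}, {γ}, {α, γ}, {β, δ}, {α, β, δ}, {β, γ, δ}, Ω }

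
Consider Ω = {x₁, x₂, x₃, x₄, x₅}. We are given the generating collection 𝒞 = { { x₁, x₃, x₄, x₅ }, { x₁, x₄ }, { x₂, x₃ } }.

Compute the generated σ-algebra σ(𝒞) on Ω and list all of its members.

Start: 𝒞 ∪ {∅, Ω} = { {  }, { x₁, x₄ }, { x₂, x₃ }, { x₁, x₃, x₄, x₅ }, Ω }.
Iteration 1 adds 4:
  { x₂ }  = complement { x₁, x₃, x₄, x₅ }
  { x₁, x₄, x₅ }  = complement { x₂, x₃ }
  { x₂, x₃, x₅ }  = complement { x₁, x₄ }
  { x₁, x₂, x₃, x₄ }  = { x₂, x₃ } ∪ { x₁, x₄ }
  (now 9)
Iteration 2: 3 new —
  { x₅ }  = complement { x₁, x₂, x₃, x₄ }
  { x₁, x₂, x₄ }  = { x₂ } ∪ { x₁, x₄ }
  { x₁, x₂, x₄, x₅ }  = { x₁, x₄, x₅ } ∪ { x₂ }
  (now 12)
Iteration 3 adds 3:
  { x₃ }  = complement { x₁, x₂, x₄, x₅ }
  { x₂, x₅ }  = { x₂ } ∪ { x₅ }
  { x₃, x₅ }  = complement { x₁, x₂, x₄ }
  (now 15)
Iteration 4 (1 new):
  { x₁, x₃, x₄ }  = complement { x₂, x₅ }
  (now 16)
Iteration 5 adds nothing — fixpoint reached.

Hence σ(𝒞) has 16 members: { {  }, { x₂ }, { x₃ }, { x₅ }, { x₁, x₄ }, { x₂, x₃ }, { x₂, x₅ }, { x₃, x₅ }, { x₁, x₂, x₄ }, { x₁, x₃, x₄ }, { x₁, x₄, x₅ }, { x₂, x₃, x₅ }, { x₁, x₂, x₃, x₄ }, { x₁, x₂, x₄, x₅ }, { x₁, x₃, x₄, x₅ }, Ω }.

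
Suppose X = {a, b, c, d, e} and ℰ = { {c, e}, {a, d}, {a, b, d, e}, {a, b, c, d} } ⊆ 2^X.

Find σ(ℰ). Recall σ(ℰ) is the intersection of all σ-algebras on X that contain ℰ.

Initial family (6 sets): { {}, {a, d}, {c, e}, {a, b, c, d}, {a, b, d, e}, X }.
Iteration 1 adds 5:
  {c}  = {a, b, d, e}ᶜ
  {e}  = {a, b, c, d}ᶜ
  {a, b, d}  = {c, e}ᶜ
  {b, c, e}  = {a, d}ᶜ
  {a, c, d, e}  = {a, d} ∪ {c, e}
  — 11 sets.
Iteration 2 adds 3:
  {b}  = {a, c, d, e}ᶜ
  {a, c, d}  = {c} ∪ {a, d}
  {a, d, e}  = {e} ∪ {a, d}
  — 14 sets.
Iteration 3 adds 2:
  {b, c}  = {a, d, e}ᶜ
  {b, e}  = {a, c, d}ᶜ
  — 16 sets.
Iteration 4: already closed under ᶜ and ∪.

Hence σ(ℰ) has 16 members: { {}, {b}, {c}, {e}, {a, d}, {b, c}, {b, e}, {c, e}, {a, b, d}, {a, c, d}, {a, d, e}, {b, c, e}, {a, b, c, d}, {a, b, d, e}, {a, c, d, e}, X }.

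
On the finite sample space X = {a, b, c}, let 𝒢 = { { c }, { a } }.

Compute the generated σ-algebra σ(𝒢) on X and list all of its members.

Answer: σ(𝒢) = { ∅, { a }, { b }, { c }, { a, b }, { a, c }, { b, c }, X }

Check:
Initial family (4 sets): { ∅, { a }, { c }, X }.
Iteration 1: 3 new —
  { a, b }  = { c }ᶜ
  { a, c }  = { c } ∪ { a }
  { b, c }  = { a }ᶜ
  (now 7)
Iteration 2 adds 1:
  { b }  = { a, c }ᶜ
  (now 8)
Iteration 3: stable.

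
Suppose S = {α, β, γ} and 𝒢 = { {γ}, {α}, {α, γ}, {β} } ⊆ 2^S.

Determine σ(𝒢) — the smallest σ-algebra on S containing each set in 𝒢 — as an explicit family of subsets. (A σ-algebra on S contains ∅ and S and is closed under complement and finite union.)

Take S₀ = 𝒢 ∪ {∅, S} = { {}, {α}, {β}, {γ}, {α, γ}, S }.
Pass 1 (2 new):
  {α, β}  = {γ}ᶜ
  {β, γ}  = {α}ᶜ
Pass 2 adds nothing — fixpoint reached.

σ(𝒢) = { {}, {α}, {β}, {γ}, {α, β}, {α, γ}, {β, γ}, S }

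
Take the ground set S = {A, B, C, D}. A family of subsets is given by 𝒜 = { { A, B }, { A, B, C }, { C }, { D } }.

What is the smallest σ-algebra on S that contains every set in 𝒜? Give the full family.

Take S₀ = 𝒜 ∪ {∅, S} = { ∅, { C }, { D }, { A, B }, { A, B, C }, S }.
Step 1. New:
  { C, D }  = { A, B }ᶜ
  { A, B, D }  = { C }ᶜ
  (now 8)
Step 2: already closed under ᶜ and ∪.

Hence σ(𝒜) has 8 members: { ∅, { C }, { D }, { A, B }, { C, D }, { A, B, C }, { A, B, D }, S }.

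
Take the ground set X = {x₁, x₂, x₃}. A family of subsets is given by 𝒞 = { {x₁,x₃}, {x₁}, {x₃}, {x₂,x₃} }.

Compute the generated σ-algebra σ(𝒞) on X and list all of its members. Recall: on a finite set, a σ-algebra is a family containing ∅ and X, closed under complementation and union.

σ(𝒞) (8 sets): { ∅, {x₁}, {x₂}, {x₃}, {x₁,x₂}, {x₁,x₃}, {x₂,x₃}, X }

Working:
Begin from { ∅, {x₁}, {x₃}, {x₁,x₃}, {x₂,x₃}, X } (that is, 𝒞 plus ∅ and X).
Pass 1 adds 2:
  {x₂}  = {x₁,x₃}ᶜ
  {x₁,x₂}  = {x₃}ᶜ
Pass 2: already closed under ᶜ and ∪.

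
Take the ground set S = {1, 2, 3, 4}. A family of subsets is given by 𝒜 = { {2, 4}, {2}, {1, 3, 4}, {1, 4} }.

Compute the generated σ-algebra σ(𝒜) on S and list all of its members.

σ(𝒜) = { ∅, {1}, {2}, {3}, {4}, {1, 2}, {1, 3}, {1, 4}, {2, 3}, {2, 4}, {3, 4}, {1, 2, 3}, {1, 2, 4}, {1, 3, 4}, {2, 3, 4}, S }

Working:
Begin from { ∅, {2}, {1, 4}, {2, 4}, {1, 3, 4}, S } (that is, 𝒜 plus ∅ and S).
Step 1 (3 new):
  {1, 3}  = S∖{2, 4}
  {2, 3}  = S∖{1, 4}
  {1, 2, 4}  = {1, 4} ∪ {2}
  (now 9)
Step 2: 3 new —
  {3}  = S∖{1, 2, 4}
  {1, 2, 3}  = {2} ∪ {1, 3}
  {2, 3, 4}  = {2, 3} ∪ {2, 4}
  (now 12)
Step 3 (2 new):
  {1}  = S∖{2, 3, 4}
  {4}  = S∖{1, 2, 3}
  (now 14)
Step 4: 2 new —
  {1, 2}  = {2} ∪ {1}
  {3, 4}  = {3} ∪ {4}
  (now 16)
Step 5: stable.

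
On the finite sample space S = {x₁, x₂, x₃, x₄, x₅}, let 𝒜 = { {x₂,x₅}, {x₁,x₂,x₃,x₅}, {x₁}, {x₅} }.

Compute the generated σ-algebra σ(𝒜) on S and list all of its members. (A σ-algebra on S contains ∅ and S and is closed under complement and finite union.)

Begin from { {}, {x₁}, {x₅}, {x₂,x₅}, {x₁,x₂,x₃,x₅}, S } (that is, 𝒜 plus ∅ and S).
Pass 1: 6 new —
  {x₄}  = complement {x₁,x₂,x₃,x₅}
  {x₁,x₅}  = {x₅} ∪ {x₁}
  {x₁,x₂,x₅}  = {x₂,x₅} ∪ {x₁}
  {x₁,x₃,x₄}  = complement {x₂,x₅}
  {x₁,x₂,x₃,x₄}  = complement {x₅}
  {x₂,x₃,x₄,x₅}  = complement {x₁}
  [12 total]
Pass 2. New:
  {x₁,x₄}  = {x₄} ∪ {x₁}
  {x₃,x₄}  = complement {x₁,x₂,x₅}
  {x₄,x₅}  = {x₅} ∪ {x₄}
  {x₁,x₄,x₅}  = {x₁,x₅} ∪ {x₄}
  {x₂,x₃,x₄}  = complement {x₁,x₅}
  {x₂,x₄,x₅}  = {x₂,x₅} ∪ {x₄}
  {x₁,x₂,x₄,x₅}  = {x₁,x₂,x₅} ∪ {x₄}
  {x₁,x₃,x₄,x₅}  = {x₅} ∪ {x₁,x₃,x₄}
  [20 total]
Pass 3: +7 →
  {x₂}  = complement {x₁,x₃,x₄,x₅}
  {x₃}  = complement {x₁,x₂,x₄,x₅}
  {x₁,x₃}  = complement {x₂,x₄,x₅}
  {x₂,x₃}  = complement {x₁,x₄,x₅}
  {x₁,x₂,x₃}  = complement {x₄,x₅}
  {x₂,x₃,x₅}  = complement {x₁,x₄}
  {x₃,x₄,x₅}  = {x₃,x₄} ∪ {x₄,x₅}
  [27 total]
Pass 4: 5 new —
  {x₁,x₂}  = complement {x₃,x₄,x₅}
  {x₂,x₄}  = {x₂} ∪ {x₄}
  {x₃,x₅}  = {x₅} ∪ {x₃}
  {x₁,x₂,x₄}  = {x₂} ∪ {x₁,x₄}
  {x₁,x₃,x₅}  = {x₅} ∪ {x₁,x₃}
  [32 total]
Pass 5 adds nothing — fixpoint reached.

Therefore σ(𝒜) = { {}, {x₁}, {x₂}, {x₃}, {x₄}, {x₅}, {x₁,x₂}, {x₁,x₃}, {x₁,x₄}, {x₁,x₅}, {x₂,x₃}, {x₂,x₄}, {x₂,x₅}, {x₃,x₄}, {x₃,x₅}, {x₄,x₅}, {x₁,x₂,x₃}, {x₁,x₂,x₄}, {x₁,x₂,x₅}, {x₁,x₃,x₄}, {x₁,x₃,x₅}, {x₁,x₄,x₅}, {x₂,x₃,x₄}, {x₂,x₃,x₅}, {x₂,x₄,x₅}, {x₃,x₄,x₅}, {x₁,x₂,x₃,x₄}, {x₁,x₂,x₃,x₅}, {x₁,x₂,x₄,x₅}, {x₁,x₃,x₄,x₅}, {x₂,x₃,x₄,x₅}, S } (|σ(𝒜)| = 32).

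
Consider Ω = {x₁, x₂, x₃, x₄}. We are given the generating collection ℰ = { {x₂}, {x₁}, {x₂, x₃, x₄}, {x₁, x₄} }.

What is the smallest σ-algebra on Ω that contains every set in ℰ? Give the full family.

Take S₀ = ℰ ∪ {∅, Ω} = { {}, {x₁}, {x₂}, {x₁, x₄}, {x₂, x₃, x₄}, Ω }.
Step 1. New:
  {x₁, x₂}  = {x₂} ∪ {x₁}
  {x₂, x₃}  = Ω∖{x₁, x₄}
  {x₁, x₂, x₄}  = {x₁, x₄} ∪ {x₂}
  {x₁, x₃, x₄}  = Ω∖{x₂}
  |family| = 10
Step 2 (3 new):
  {x₃}  = Ω∖{x₁, x₂, x₄}
  {x₃, x₄}  = Ω∖{x₁, x₂}
  {x₁, x₂, x₃}  = {x₁, x₂} ∪ {x₂, x₃}
  |family| = 13
Step 3: 2 new —
  {x₄}  = Ω∖{x₁, x₂, x₃}
  {x₁, x₃}  = {x₃} ∪ {x₁}
  |family| = 15
Step 4: +1 →
  {x₂, x₄}  = Ω∖{x₁, x₃}
  |family| = 16
Step 5: already closed under ᶜ and ∪.

|σ(ℰ)| = 16.  σ(ℰ) = { {}, {x₁}, {x₂}, {x₃}, {x₄}, {x₁, x₂}, {x₁, x₃}, {x₁, x₄}, {x₂, x₃}, {x₂, x₄}, {x₃, x₄}, {x₁, x₂, x₃}, {x₁, x₂, x₄}, {x₁, x₃, x₄}, {x₂, x₃, x₄}, Ω }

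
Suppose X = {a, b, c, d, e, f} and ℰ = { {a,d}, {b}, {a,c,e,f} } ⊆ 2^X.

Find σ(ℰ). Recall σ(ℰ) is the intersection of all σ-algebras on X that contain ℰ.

σ(ℰ) (16 sets): { ∅, {a}, {b}, {d}, {a,b}, {a,d}, {b,d}, {a,b,d}, {c,e,f}, {a,c,e,f}, {b,c,e,f}, {c,d,e,f}, {a,b,c,e,f}, {a,c,d,e,f}, {b,c,d,e,f}, X }

Working:
Begin from { ∅, {b}, {a,d}, {a,c,e,f}, X } (that is, ℰ plus ∅ and X).
Iteration 1 (5 new):
  {b,d}  = X∖{a,c,e,f}
  {a,b,d}  = {a,d} ∪ {b}
  {b,c,e,f}  = X∖{a,d}
  {a,b,c,e,f}  = {a,c,e,f} ∪ {b}
  {a,c,d,e,f}  = X∖{b}
Iteration 2 (3 new):
  {d}  = X∖{a,b,c,e,f}
  {c,e,f}  = X∖{a,b,d}
  {b,c,d,e,f}  = {b,d} ∪ {b,c,e,f}
Iteration 3 adds 2:
  {a}  = X∖{b,c,d,e,f}
  {c,d,e,f}  = {c,e,f} ∪ {d}
Iteration 4: 1 new —
  {a,b}  = X∖{c,d,e,f}
Iteration 5 adds nothing — fixpoint reached.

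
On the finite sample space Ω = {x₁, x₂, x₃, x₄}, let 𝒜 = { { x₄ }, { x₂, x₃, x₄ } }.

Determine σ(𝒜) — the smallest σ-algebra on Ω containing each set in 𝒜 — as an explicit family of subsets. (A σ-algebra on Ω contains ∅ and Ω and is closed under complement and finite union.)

Begin from { {}, { x₄ }, { x₂, x₃, x₄ }, Ω } (that is, 𝒜 plus ∅ and Ω).
Iteration 1 adds 2:
  { x₁ }  = { x₂, x₃, x₄ }ᶜ
  { x₁, x₂, x₃ }  = { x₄ }ᶜ
  (now 6)
Iteration 2 adds 1:
  { x₁, x₄ }  = { x₄ } ∪ { x₁ }
  (now 7)
Iteration 3 (1 new):
  { x₂, x₃ }  = { x₁, x₄ }ᶜ
  (now 8)
Iteration 4: stable.

|σ(𝒜)| = 8.  σ(𝒜) = { {}, { x₁ }, { x₄ }, { x₁, x₄ }, { x₂, x₃ }, { x₁, x₂, x₃ }, { x₂, x₃, x₄ }, Ω }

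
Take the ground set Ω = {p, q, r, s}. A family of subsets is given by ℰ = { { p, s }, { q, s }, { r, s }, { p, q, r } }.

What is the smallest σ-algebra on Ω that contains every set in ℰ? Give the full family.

Take S₀ = ℰ ∪ {∅, Ω} = { ∅, { p, s }, { q, s }, { r, s }, { p, q, r }, Ω }.
Iteration 1 adds 7:
  { s }  = ᶜ of { p, q, r }
  { p, q }  = ᶜ of { r, s }
  { p, r }  = ᶜ of { q, s }
  { q, r }  = ᶜ of { p, s }
  { p, q, s }  = { p, s } ∪ { q, s }
  { p, r, s }  = { r, s } ∪ { p, s }
  { q, r, s }  = { r, s } ∪ { q, s }
  — 13 sets.
Iteration 2 adds 3:
  { p }  = ᶜ of { q, r, s }
  { q }  = ᶜ of { p, r, s }
  { r }  = ᶜ of { p, q, s }
  — 16 sets.
Iteration 3 adds nothing — fixpoint reached.

Hence σ(ℰ) has 16 members: { ∅, { p }, { q }, { r }, { s }, { p, q }, { p, r }, { p, s }, { q, r }, { q, s }, { r, s }, { p, q, r }, { p, q, s }, { p, r, s }, { q, r, s }, Ω }.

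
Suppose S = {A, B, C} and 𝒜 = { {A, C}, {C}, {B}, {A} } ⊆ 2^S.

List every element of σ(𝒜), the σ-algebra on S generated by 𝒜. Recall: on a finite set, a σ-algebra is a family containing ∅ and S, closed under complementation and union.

|σ(𝒜)| = 8.  σ(𝒜) = { {}, {A}, {B}, {C}, {A, B}, {A, C}, {B, C}, S }

Derivation:
Start: 𝒜 ∪ {∅, S} = { {}, {A}, {B}, {C}, {A, C}, S }.
Step 1 adds 2:
  {A, B}  = S∖{C}
  {B, C}  = S∖{A}
  — 8 sets.
After Step 2 the family is unchanged; done.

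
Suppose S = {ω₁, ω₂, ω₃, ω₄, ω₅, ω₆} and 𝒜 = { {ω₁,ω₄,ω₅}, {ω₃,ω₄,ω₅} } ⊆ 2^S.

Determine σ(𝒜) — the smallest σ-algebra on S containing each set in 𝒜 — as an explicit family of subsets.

|σ(𝒜)| = 16.  σ(𝒜) = { {}, {ω₁}, {ω₃}, {ω₁,ω₃}, {ω₂,ω₆}, {ω₄,ω₅}, {ω₁,ω₂,ω₆}, {ω₁,ω₄,ω₅}, {ω₂,ω₃,ω₆}, {ω₃,ω₄,ω₅}, {ω₁,ω₂,ω₃,ω₆}, {ω₁,ω₃,ω₄,ω₅}, {ω₂,ω₄,ω₅,ω₆}, {ω₁,ω₂,ω₄,ω₅,ω₆}, {ω₂,ω₃,ω₄,ω₅,ω₆}, S }

Working:
Seed the family with 𝒜 together with ∅ and S: { {}, {ω₁,ω₄,ω₅}, {ω₃,ω₄,ω₅}, S }.
Step 1 (3 new):
  {ω₁,ω₂,ω₆}  = ᶜ of {ω₃,ω₄,ω₅}
  {ω₂,ω₃,ω₆}  = ᶜ of {ω₁,ω₄,ω₅}
  {ω₁,ω₃,ω₄,ω₅}  = {ω₃,ω₄,ω₅} ∪ {ω₁,ω₄,ω₅}
  (now 7)
Step 2. New:
  {ω₂,ω₆}  = ᶜ of {ω₁,ω₃,ω₄,ω₅}
  {ω₁,ω₂,ω₃,ω₆}  = {ω₂,ω₃,ω₆} ∪ {ω₁,ω₂,ω₆}
  {ω₁,ω₂,ω₄,ω₅,ω₆}  = {ω₁,ω₄,ω₅} ∪ {ω₁,ω₂,ω₆}
  {ω₂,ω₃,ω₄,ω₅,ω₆}  = {ω₃,ω₄,ω₅} ∪ {ω₂,ω₃,ω₆}
  (now 11)
Step 3: +3 →
  {ω₁}  = ᶜ of {ω₂,ω₃,ω₄,ω₅,ω₆}
  {ω₃}  = ᶜ of {ω₁,ω₂,ω₄,ω₅,ω₆}
  {ω₄,ω₅}  = ᶜ of {ω₁,ω₂,ω₃,ω₆}
  (now 14)
Step 4: +2 →
  {ω₁,ω₃}  = {ω₃} ∪ {ω₁}
  {ω₂,ω₄,ω₅,ω₆}  = {ω₄,ω₅} ∪ {ω₂,ω₆}
  (now 16)
Step 5: no new sets; the family is a σ-algebra.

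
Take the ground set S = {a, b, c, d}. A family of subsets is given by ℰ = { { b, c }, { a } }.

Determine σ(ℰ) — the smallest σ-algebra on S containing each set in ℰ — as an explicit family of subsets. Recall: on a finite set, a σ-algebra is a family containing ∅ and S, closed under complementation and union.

Answer: σ(ℰ) = { {  }, { a }, { d }, { a, d }, { b, c }, { a, b, c }, { b, c, d }, S }

Working:
Begin from { {  }, { a }, { b, c }, S } (that is, ℰ plus ∅ and S).
Round 1 (3 new):
  { a, d }  = { b, c }ᶜ
  { a, b, c }  = { a } ∪ { b, c }
  { b, c, d }  = { a }ᶜ
  [7 total]
Round 2. New:
  { d }  = { a, b, c }ᶜ
  [8 total]
Round 3: closed — nothing new.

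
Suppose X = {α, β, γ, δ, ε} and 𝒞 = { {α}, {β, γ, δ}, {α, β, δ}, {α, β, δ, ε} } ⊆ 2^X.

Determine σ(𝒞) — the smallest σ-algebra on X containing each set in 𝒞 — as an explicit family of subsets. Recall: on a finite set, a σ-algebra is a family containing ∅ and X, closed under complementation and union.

|σ(𝒞)| = 16.  σ(𝒞) = { {}, {α}, {γ}, {ε}, {α, γ}, {α, ε}, {β, δ}, {γ, ε}, {α, β, δ}, {α, γ, ε}, {β, γ, δ}, {β, δ, ε}, {α, β, γ, δ}, {α, β, δ, ε}, {β, γ, δ, ε}, X }

Check:
Seed the family with 𝒞 together with ∅ and X: { {}, {α}, {α, β, δ}, {β, γ, δ}, {α, β, δ, ε}, X }.
Step 1 adds 5:
  {γ}  = ᶜ of {α, β, δ, ε}
  {α, ε}  = ᶜ of {β, γ, δ}
  {γ, ε}  = ᶜ of {α, β, δ}
  {α, β, γ, δ}  = {β, γ, δ} ∪ {α, β, δ}
  {β, γ, δ, ε}  = ᶜ of {α}
  [11 total]
Step 2: 3 new —
  {ε}  = ᶜ of {α, β, γ, δ}
  {α, γ}  = {γ} ∪ {α}
  {α, γ, ε}  = {γ} ∪ {α, ε}
  [14 total]
Step 3 (2 new):
  {β, δ}  = ᶜ of {α, γ, ε}
  {β, δ, ε}  = ᶜ of {α, γ}
  [16 total]
Step 4: already closed under ᶜ and ∪.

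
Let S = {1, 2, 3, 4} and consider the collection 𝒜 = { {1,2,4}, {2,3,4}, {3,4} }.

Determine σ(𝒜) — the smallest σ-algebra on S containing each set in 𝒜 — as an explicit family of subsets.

Start: 𝒜 ∪ {∅, S} = { {}, {3,4}, {1,2,4}, {2,3,4}, S }.
Pass 1 (3 new):
  {1}  = complement {2,3,4}
  {3}  = complement {1,2,4}
  {1,2}  = complement {3,4}
  [8 total]
Pass 2: +3 →
  {1,3}  = {3} ∪ {1}
  {1,2,3}  = {3} ∪ {1,2}
  {1,3,4}  = {3,4} ∪ {1}
  [11 total]
Pass 3: +3 →
  {2}  = complement {1,3,4}
  {4}  = complement {1,2,3}
  {2,4}  = complement {1,3}
  [14 total]
Pass 4 (2 new):
  {1,4}  = {4} ∪ {1}
  {2,3}  = {3} ∪ {2}
  [16 total]
Pass 5 adds nothing — fixpoint reached.

|σ(𝒜)| = 16.  σ(𝒜) = { {}, {1}, {2}, {3}, {4}, {1,2}, {1,3}, {1,4}, {2,3}, {2,4}, {3,4}, {1,2,3}, {1,2,4}, {1,3,4}, {2,3,4}, S }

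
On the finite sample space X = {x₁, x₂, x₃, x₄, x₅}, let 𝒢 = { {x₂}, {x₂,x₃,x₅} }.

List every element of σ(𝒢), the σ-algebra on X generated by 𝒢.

Begin from { ∅, {x₂}, {x₂,x₃,x₅}, X } (that is, 𝒢 plus ∅ and X).
Pass 1 (2 new):
  {x₁,x₄}  = ᶜ of {x₂,x₃,x₅}
  {x₁,x₃,x₄,x₅}  = ᶜ of {x₂}
  [6 total]
Pass 2 adds 1:
  {x₁,x₂,x₄}  = {x₁,x₄} ∪ {x₂}
  [7 total]
Pass 3: 1 new —
  {x₃,x₅}  = ᶜ of {x₁,x₂,x₄}
  [8 total]
Pass 4 adds nothing — fixpoint reached.

Hence σ(𝒢) has 8 members: { ∅, {x₂}, {x₁,x₄}, {x₃,x₅}, {x₁,x₂,x₄}, {x₂,x₃,x₅}, {x₁,x₃,x₄,x₅}, X }.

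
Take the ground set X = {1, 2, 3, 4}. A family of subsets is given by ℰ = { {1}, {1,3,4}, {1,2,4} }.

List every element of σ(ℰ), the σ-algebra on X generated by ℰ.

σ(ℰ) = { {}, {1}, {2}, {3}, {4}, {1,2}, {1,3}, {1,4}, {2,3}, {2,4}, {3,4}, {1,2,3}, {1,2,4}, {1,3,4}, {2,3,4}, X }

Working:
Start: ℰ ∪ {∅, X} = { {}, {1}, {1,2,4}, {1,3,4}, X }.
Step 1 adds 3:
  {2}  = X∖{1,3,4}
  {3}  = X∖{1,2,4}
  {2,3,4}  = X∖{1}
  [8 total]
Step 2: 3 new —
  {1,2}  = {2} ∪ {1}
  {1,3}  = {3} ∪ {1}
  {2,3}  = {3} ∪ {2}
  [11 total]
Step 3: 4 new —
  {1,4}  = X∖{2,3}
  {2,4}  = X∖{1,3}
  {3,4}  = X∖{1,2}
  {1,2,3}  = {3} ∪ {1,2}
  [15 total]
Step 4: +1 →
  {4}  = X∖{1,2,3}
  [16 total]
Step 5: already closed under ᶜ and ∪.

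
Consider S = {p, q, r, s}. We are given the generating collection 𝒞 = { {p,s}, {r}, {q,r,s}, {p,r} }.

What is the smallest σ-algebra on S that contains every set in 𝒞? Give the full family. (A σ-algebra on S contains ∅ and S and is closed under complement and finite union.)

Start: 𝒞 ∪ {∅, S} = { {}, {r}, {p,r}, {p,s}, {q,r,s}, S }.
Step 1 (5 new):
  {p}  = {q,r,s}ᶜ
  {q,r}  = {p,s}ᶜ
  {q,s}  = {p,r}ᶜ
  {p,q,s}  = {r}ᶜ
  {p,r,s}  = {r} ∪ {p,s}
  |family| = 11
Step 2. New:
  {q}  = {p,r,s}ᶜ
  {p,q,r}  = {q,r} ∪ {p,r}
  |family| = 13
Step 3. New:
  {s}  = {p,q,r}ᶜ
  {p,q}  = {q} ∪ {p}
  |family| = 15
Step 4 (1 new):
  {r,s}  = {p,q}ᶜ
  |family| = 16
Step 5: stable.

Hence σ(𝒞) has 16 members: { {}, {p}, {q}, {r}, {s}, {p,q}, {p,r}, {p,s}, {q,r}, {q,s}, {r,s}, {p,q,r}, {p,q,s}, {p,r,s}, {q,r,s}, S }.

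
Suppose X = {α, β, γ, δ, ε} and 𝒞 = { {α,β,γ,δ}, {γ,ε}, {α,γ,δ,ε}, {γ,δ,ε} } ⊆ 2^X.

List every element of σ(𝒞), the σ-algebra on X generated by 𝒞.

σ(𝒞) = { {}, {α}, {β}, {γ}, {δ}, {ε}, {α,β}, {α,γ}, {α,δ}, {α,ε}, {β,γ}, {β,δ}, {β,ε}, {γ,δ}, {γ,ε}, {δ,ε}, {α,β,γ}, {α,β,δ}, {α,β,ε}, {α,γ,δ}, {α,γ,ε}, {α,δ,ε}, {β,γ,δ}, {β,γ,ε}, {β,δ,ε}, {γ,δ,ε}, {α,β,γ,δ}, {α,β,γ,ε}, {α,β,δ,ε}, {α,γ,δ,ε}, {β,γ,δ,ε}, X }

Working:
Take S₀ = 𝒞 ∪ {∅, X} = { {}, {γ,ε}, {γ,δ,ε}, {α,β,γ,δ}, {α,γ,δ,ε}, X }.
Iteration 1. New:
  {β}  = complement {α,γ,δ,ε}
  {ε}  = complement {α,β,γ,δ}
  {α,β}  = complement {γ,δ,ε}
  {α,β,δ}  = complement {γ,ε}
  — 10 sets.
Iteration 2: +6 →
  {β,ε}  = {β} ∪ {ε}
  {α,β,ε}  = {α,β} ∪ {ε}
  {β,γ,ε}  = {β} ∪ {γ,ε}
  {α,β,γ,ε}  = {α,β} ∪ {γ,ε}
  {α,β,δ,ε}  = {α,β,δ} ∪ {ε}
  {β,γ,δ,ε}  = {γ,δ,ε} ∪ {β}
  — 16 sets.
Iteration 3 (6 new):
  {α}  = complement {β,γ,δ,ε}
  {γ}  = complement {α,β,δ,ε}
  {δ}  = complement {α,β,γ,ε}
  {α,δ}  = complement {β,γ,ε}
  {γ,δ}  = complement {α,β,ε}
  {α,γ,δ}  = complement {β,ε}
  — 22 sets.
Iteration 4: 10 new —
  {α,γ}  = {γ} ∪ {α}
  {α,ε}  = {ε} ∪ {α}
  {β,γ}  = {β} ∪ {γ}
  {β,δ}  = {β} ∪ {δ}
  {δ,ε}  = {ε} ∪ {δ}
  {α,β,γ}  = {α,β} ∪ {γ}
  {α,γ,ε}  = {γ,ε} ∪ {α}
  {α,δ,ε}  = {ε} ∪ {α,δ}
  {β,γ,δ}  = {γ,δ} ∪ {β}
  {β,δ,ε}  = {β,ε} ∪ {δ}
  — 32 sets.
After Iteration 5 the family is unchanged; done.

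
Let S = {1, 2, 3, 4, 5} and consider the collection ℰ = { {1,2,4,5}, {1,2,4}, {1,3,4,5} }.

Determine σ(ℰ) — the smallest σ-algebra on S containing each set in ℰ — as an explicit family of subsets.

Answer: σ(ℰ) = { {}, {2}, {3}, {5}, {1,4}, {2,3}, {2,5}, {3,5}, {1,2,4}, {1,3,4}, {1,4,5}, {2,3,5}, {1,2,3,4}, {1,2,4,5}, {1,3,4,5}, S }

Check:
Initial family (5 sets): { {}, {1,2,4}, {1,2,4,5}, {1,3,4,5}, S }.
Iteration 1: 3 new —
  {2}  = {1,3,4,5}ᶜ
  {3}  = {1,2,4,5}ᶜ
  {3,5}  = {1,2,4}ᶜ
Iteration 2: 3 new —
  {2,3}  = {3} ∪ {2}
  {2,3,5}  = {2} ∪ {3,5}
  {1,2,3,4}  = {3} ∪ {1,2,4}
Iteration 3: +3 →
  {5}  = {1,2,3,4}ᶜ
  {1,4}  = {2,3,5}ᶜ
  {1,4,5}  = {2,3}ᶜ
Iteration 4: 2 new —
  {2,5}  = {2} ∪ {5}
  {1,3,4}  = {3} ∪ {1,4}
Iteration 5: stable.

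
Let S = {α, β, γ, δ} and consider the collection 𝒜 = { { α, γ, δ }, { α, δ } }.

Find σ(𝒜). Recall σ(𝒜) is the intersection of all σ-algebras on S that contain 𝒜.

Begin from { {}, { α, δ }, { α, γ, δ }, S } (that is, 𝒜 plus ∅ and S).
Iteration 1 (2 new):
  { β }  = S∖{ α, γ, δ }
  { β, γ }  = S∖{ α, δ }
Iteration 2: 1 new —
  { α, β, δ }  = { α, δ } ∪ { β }
Iteration 3. New:
  { γ }  = S∖{ α, β, δ }
Iteration 4: no new sets; the family is a σ-algebra.

σ(𝒜) = { {}, { β }, { γ }, { α, δ }, { β, γ }, { α, β, δ }, { α, γ, δ }, S }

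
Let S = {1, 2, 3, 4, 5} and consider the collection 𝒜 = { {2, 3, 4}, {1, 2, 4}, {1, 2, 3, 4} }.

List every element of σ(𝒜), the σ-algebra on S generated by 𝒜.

σ(𝒜) (16 sets): { ∅, {1}, {3}, {5}, {1, 3}, {1, 5}, {2, 4}, {3, 5}, {1, 2, 4}, {1, 3, 5}, {2, 3, 4}, {2, 4, 5}, {1, 2, 3, 4}, {1, 2, 4, 5}, {2, 3, 4, 5}, S }

Check:
Initial family (5 sets): { ∅, {1, 2, 4}, {2, 3, 4}, {1, 2, 3, 4}, S }.
Pass 1 (3 new):
  {5}  = {1, 2, 3, 4}ᶜ
  {1, 5}  = {2, 3, 4}ᶜ
  {3, 5}  = {1, 2, 4}ᶜ
  |family| = 8
Pass 2. New:
  {1, 3, 5}  = {3, 5} ∪ {1, 5}
  {1, 2, 4, 5}  = {1, 2, 4} ∪ {5}
  {2, 3, 4, 5}  = {3, 5} ∪ {2, 3, 4}
  |family| = 11
Pass 3 adds 3:
  {1}  = {2, 3, 4, 5}ᶜ
  {3}  = {1, 2, 4, 5}ᶜ
  {2, 4}  = {1, 3, 5}ᶜ
  |family| = 14
Pass 4. New:
  {1, 3}  = {3} ∪ {1}
  {2, 4, 5}  = {2, 4} ∪ {5}
  |family| = 16
Pass 5: already closed under ᶜ and ∪.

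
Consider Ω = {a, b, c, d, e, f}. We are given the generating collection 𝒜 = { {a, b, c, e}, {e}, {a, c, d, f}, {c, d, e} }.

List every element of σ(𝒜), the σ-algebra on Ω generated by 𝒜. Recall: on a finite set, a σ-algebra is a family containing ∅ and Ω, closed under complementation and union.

Initial family (6 sets): { ∅, {e}, {c, d, e}, {a, b, c, e}, {a, c, d, f}, Ω }.
Step 1: +6 →
  {b, e}  = ᶜ of {a, c, d, f}
  {d, f}  = ᶜ of {a, b, c, e}
  {a, b, f}  = ᶜ of {c, d, e}
  {a, b, c, d, e}  = {c, d, e} ∪ {a, b, c, e}
  {a, b, c, d, f}  = ᶜ of {e}
  {a, c, d, e, f}  = {c, d, e} ∪ {a, c, d, f}
  — 12 sets.
Step 2. New:
  {b}  = ᶜ of {a, c, d, e, f}
  {f}  = ᶜ of {a, b, c, d, e}
  {d, e, f}  = {e} ∪ {d, f}
  {a, b, d, f}  = {a, b, f} ∪ {d, f}
  {a, b, e, f}  = {b, e} ∪ {a, b, f}
  {b, c, d, e}  = {b, e} ∪ {c, d, e}
  {b, d, e, f}  = {b, e} ∪ {d, f}
  {c, d, e, f}  = {c, d, e} ∪ {d, f}
  {a, b, c, e, f}  = {a, b, f} ∪ {a, b, c, e}
  — 21 sets.
Step 3 (13 new):
  {d}  = ᶜ of {a, b, c, e, f}
  {a, b}  = ᶜ of {c, d, e, f}
  {a, c}  = ᶜ of {b, d, e, f}
  {a, f}  = ᶜ of {b, c, d, e}
  {b, f}  = {b} ∪ {f}
  {c, d}  = ᶜ of {a, b, e, f}
  {c, e}  = ᶜ of {a, b, d, f}
  {e, f}  = {f} ∪ {e}
  {a, b, c}  = ᶜ of {d, e, f}
  {b, d, f}  = {b} ∪ {d, f}
  {b, e, f}  = {b, e} ∪ {f}
  {a, b, d, e, f}  = {b, e} ∪ {a, b, d, f}
  {b, c, d, e, f}  = {b, e} ∪ {c, d, e, f}
  — 34 sets.
Step 4 adds 23:
  {a}  = ᶜ of {b, c, d, e, f}
  {c}  = ᶜ of {a, b, d, e, f}
  {b, d}  = {b} ∪ {d}
  {d, e}  = {e} ∪ {d}
  {a, b, d}  = {a, b} ∪ {d}
  {a, b, e}  = {b, e} ∪ {a, b}
  {a, c, d}  = ᶜ of {b, e, f}
  {a, c, e}  = ᶜ of {b, d, f}
  {a, c, f}  = {a, f} ∪ {a, c}
  {a, d, f}  = {a, f} ∪ {d}
  {a, e, f}  = {e, f} ∪ {a, f}
  {b, c, d}  = {c, d} ∪ {b}
  {b, c, e}  = {b, e} ∪ {c, e}
  {b, d, e}  = {b, e} ∪ {d}
  {c, d, f}  = {c, d} ∪ {f}
  {c, e, f}  = {e, f} ∪ {c, e}
  {a, b, c, d}  = ᶜ of {e, f}
  {a, b, c, f}  = {a, b, c} ∪ {a, f}
  {a, c, d, e}  = ᶜ of {b, f}
  {a, c, e, f}  = {e, f} ∪ {a, c}
  {a, d, e, f}  = {a, f} ∪ {d, e, f}
  {b, c, d, f}  = {b, d, f} ∪ {c, d}
  {b, c, e, f}  = {b, e, f} ∪ {c, e}
  — 57 sets.
Step 5 adds 7:
  {a, d}  = ᶜ of {b, c, e, f}
  {a, e}  = ᶜ of {b, c, d, f}
  {b, c}  = ᶜ of {a, d, e, f}
  {c, f}  = {f} ∪ {c}
  {a, d, e}  = {d, e} ∪ {a}
  {b, c, f}  = {b, f} ∪ {c}
  {a, b, d, e}  = {b, e} ∪ {a, b, d}
  — 64 sets.
Step 6: closed — nothing new.

|σ(𝒜)| = 64.  σ(𝒜) = { ∅, {a}, {b}, {c}, {d}, {e}, {f}, {a, b}, {a, c}, {a, d}, {a, e}, {a, f}, {b, c}, {b, d}, {b, e}, {b, f}, {c, d}, {c, e}, {c, f}, {d, e}, {d, f}, {e, f}, {a, b, c}, {a, b, d}, {a, b, e}, {a, b, f}, {a, c, d}, {a, c, e}, {a, c, f}, {a, d, e}, {a, d, f}, {a, e, f}, {b, c, d}, {b, c, e}, {b, c, f}, {b, d, e}, {b, d, f}, {b, e, f}, {c, d, e}, {c, d, f}, {c, e, f}, {d, e, f}, {a, b, c, d}, {a, b, c, e}, {a, b, c, f}, {a, b, d, e}, {a, b, d, f}, {a, b, e, f}, {a, c, d, e}, {a, c, d, f}, {a, c, e, f}, {a, d, e, f}, {b, c, d, e}, {b, c, d, f}, {b, c, e, f}, {b, d, e, f}, {c, d, e, f}, {a, b, c, d, e}, {a, b, c, d, f}, {a, b, c, e, f}, {a, b, d, e, f}, {a, c, d, e, f}, {b, c, d, e, f}, Ω }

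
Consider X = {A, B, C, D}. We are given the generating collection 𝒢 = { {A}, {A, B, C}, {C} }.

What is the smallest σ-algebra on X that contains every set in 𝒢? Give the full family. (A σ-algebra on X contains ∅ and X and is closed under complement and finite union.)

Seed the family with 𝒢 together with ∅ and X: { {}, {A}, {C}, {A, B, C}, X }.
Round 1 (4 new):
  {D}  = X∖{A, B, C}
  {A, C}  = {C} ∪ {A}
  {A, B, D}  = X∖{C}
  {B, C, D}  = X∖{A}
  — 9 sets.
Round 2 (4 new):
  {A, D}  = {D} ∪ {A}
  {B, D}  = X∖{A, C}
  {C, D}  = {C} ∪ {D}
  {A, C, D}  = {A, C} ∪ {D}
  — 13 sets.
Round 3: 3 new —
  {B}  = X∖{A, C, D}
  {A, B}  = X∖{C, D}
  {B, C}  = X∖{A, D}
  — 16 sets.
Round 4: closed — nothing new.

σ(𝒢) = { {}, {A}, {B}, {C}, {D}, {A, B}, {A, C}, {A, D}, {B, C}, {B, D}, {C, D}, {A, B, C}, {A, B, D}, {A, C, D}, {B, C, D}, X }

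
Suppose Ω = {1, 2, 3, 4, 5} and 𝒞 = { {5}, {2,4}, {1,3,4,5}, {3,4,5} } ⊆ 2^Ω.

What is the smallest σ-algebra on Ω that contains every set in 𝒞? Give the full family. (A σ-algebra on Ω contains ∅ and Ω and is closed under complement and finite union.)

Begin from { ∅, {5}, {2,4}, {3,4,5}, {1,3,4,5}, Ω } (that is, 𝒞 plus ∅ and Ω).
Iteration 1: 6 new —
  {2}  = Ω∖{1,3,4,5}
  {1,2}  = Ω∖{3,4,5}
  {1,3,5}  = Ω∖{2,4}
  {2,4,5}  = {2,4} ∪ {5}
  {1,2,3,4}  = Ω∖{5}
  {2,3,4,5}  = {3,4,5} ∪ {2,4}
  |family| = 12
Iteration 2 (7 new):
  {1}  = Ω∖{2,3,4,5}
  {1,3}  = Ω∖{2,4,5}
  {2,5}  = {2} ∪ {5}
  {1,2,4}  = {1,2} ∪ {2,4}
  {1,2,5}  = {1,2} ∪ {5}
  {1,2,3,5}  = {1,2} ∪ {1,3,5}
  {1,2,4,5}  = {1,2} ∪ {2,4,5}
  |family| = 19
Iteration 3: 7 new —
  {3}  = Ω∖{1,2,4,5}
  {4}  = Ω∖{1,2,3,5}
  {1,5}  = {5} ∪ {1}
  {3,4}  = Ω∖{1,2,5}
  {3,5}  = Ω∖{1,2,4}
  {1,2,3}  = {2} ∪ {1,3}
  {1,3,4}  = Ω∖{2,5}
  |family| = 26
Iteration 4: +6 →
  {1,4}  = {4} ∪ {1}
  {2,3}  = {2} ∪ {3}
  {4,5}  = Ω∖{1,2,3}
  {1,4,5}  = {1,5} ∪ {4}
  {2,3,4}  = Ω∖{1,5}
  {2,3,5}  = {2,5} ∪ {3}
  |family| = 32
Iteration 5: already closed under ᶜ and ∪.

Therefore σ(𝒞) = { ∅, {1}, {2}, {3}, {4}, {5}, {1,2}, {1,3}, {1,4}, {1,5}, {2,3}, {2,4}, {2,5}, {3,4}, {3,5}, {4,5}, {1,2,3}, {1,2,4}, {1,2,5}, {1,3,4}, {1,3,5}, {1,4,5}, {2,3,4}, {2,3,5}, {2,4,5}, {3,4,5}, {1,2,3,4}, {1,2,3,5}, {1,2,4,5}, {1,3,4,5}, {2,3,4,5}, Ω } (|σ(𝒞)| = 32).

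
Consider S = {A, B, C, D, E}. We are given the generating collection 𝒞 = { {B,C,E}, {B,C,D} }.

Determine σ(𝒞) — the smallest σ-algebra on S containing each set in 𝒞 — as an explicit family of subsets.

Initial family (4 sets): { {}, {B,C,D}, {B,C,E}, S }.
Pass 1. New:
  {A,D}  = complement {B,C,E}
  {A,E}  = complement {B,C,D}
  {B,C,D,E}  = {B,C,D} ∪ {B,C,E}
  |family| = 7
Pass 2. New:
  {A}  = complement {B,C,D,E}
  {A,D,E}  = {A,D} ∪ {A,E}
  {A,B,C,D}  = {B,C,D} ∪ {A,D}
  {A,B,C,E}  = {B,C,E} ∪ {A,E}
  |family| = 11
Pass 3: 3 new —
  {D}  = complement {A,B,C,E}
  {E}  = complement {A,B,C,D}
  {B,C}  = complement {A,D,E}
  |family| = 14
Pass 4 (2 new):
  {D,E}  = {D} ∪ {E}
  {A,B,C}  = {B,C} ∪ {A}
  |family| = 16
After Pass 5 the family is unchanged; done.

|σ(𝒞)| = 16.  σ(𝒞) = { {}, {A}, {D}, {E}, {A,D}, {A,E}, {B,C}, {D,E}, {A,B,C}, {A,D,E}, {B,C,D}, {B,C,E}, {A,B,C,D}, {A,B,C,E}, {B,C,D,E}, S }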